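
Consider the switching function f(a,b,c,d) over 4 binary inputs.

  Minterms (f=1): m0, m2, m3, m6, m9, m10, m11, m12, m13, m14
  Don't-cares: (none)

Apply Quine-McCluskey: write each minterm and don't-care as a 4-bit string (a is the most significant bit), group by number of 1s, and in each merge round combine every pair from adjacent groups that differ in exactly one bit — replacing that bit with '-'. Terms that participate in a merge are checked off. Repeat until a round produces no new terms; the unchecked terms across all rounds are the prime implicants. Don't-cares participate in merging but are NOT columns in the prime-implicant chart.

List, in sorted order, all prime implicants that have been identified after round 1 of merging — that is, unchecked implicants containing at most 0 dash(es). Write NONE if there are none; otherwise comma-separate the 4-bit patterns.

Round 0: 0000✓ 0010✓ 0011✓ 0110✓ 1001✓ 1010✓ 1011✓ 1100✓ 1101✓ 1110✓
Round 1: -010✓ -011✓ -110✓ 0-10✓ 00-0 001-✓ 1-01 1-10✓ 10-1 101-✓ 11-0 110-
Round 2: --10 -01-
PIs = {--10, -01-, 00-0, 1-01, 10-1, 11-0, 110-}

NONE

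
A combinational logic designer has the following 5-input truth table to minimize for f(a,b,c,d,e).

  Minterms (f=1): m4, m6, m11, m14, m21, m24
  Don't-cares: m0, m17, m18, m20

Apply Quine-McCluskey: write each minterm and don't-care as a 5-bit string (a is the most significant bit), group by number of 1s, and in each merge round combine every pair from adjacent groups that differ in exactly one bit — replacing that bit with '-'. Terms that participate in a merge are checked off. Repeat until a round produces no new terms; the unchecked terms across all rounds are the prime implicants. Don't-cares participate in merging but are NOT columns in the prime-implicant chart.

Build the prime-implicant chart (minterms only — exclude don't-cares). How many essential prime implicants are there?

3

Round 0: 00000✓ 00100✓ 00110✓ 01011 01110✓ 10001✓ 10010 10100✓ 10101✓ 11000
Round 1: -0100 0-110 00-00 001-0 10-01 1010-
PIs = {-0100, 0-110, 00-00, 001-0, 01011, 10-01, 10010, 1010-, 11000}
Coverage chart:
  m4: -0100,00-00,001-0
  m6: 0-110,001-0
  m11: 01011 ←essential
  m14: 0-110 ←essential
  m21: 10-01,1010-
  m24: 11000 ←essential
Essential: 0-110, 01011, 11000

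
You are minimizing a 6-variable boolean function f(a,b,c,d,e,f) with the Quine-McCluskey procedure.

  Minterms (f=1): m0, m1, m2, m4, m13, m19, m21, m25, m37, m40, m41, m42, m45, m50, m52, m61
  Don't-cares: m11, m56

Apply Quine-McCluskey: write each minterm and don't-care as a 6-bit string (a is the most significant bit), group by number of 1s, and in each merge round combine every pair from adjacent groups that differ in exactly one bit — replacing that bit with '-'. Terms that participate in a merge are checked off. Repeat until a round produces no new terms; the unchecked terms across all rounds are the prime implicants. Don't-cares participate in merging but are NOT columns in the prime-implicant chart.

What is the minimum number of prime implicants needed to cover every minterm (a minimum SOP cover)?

Round 0: 000000✓ 000001✓ 000010✓ 000100✓ 001011 001101✓ 010011 010101 011001 100101✓ 101000✓ 101001✓ 101010✓ 101101✓ 110010 110100 111000✓ 111101✓
Round 1: -01101 000-00 0000-0 00000- 1-1000 1-1101 10-101 101-01 1010-0 10100-
PIs = {-01101, 000-00, 0000-0, 00000-, 001011, 010011, 010101, 011001, 1-1000, 1-1101, 10-101, 101-01, 1010-0, 10100-, 110010, 110100}
Coverage chart:
  m0: 000-00,0000-0,00000-
  m1: 00000- ←essential
  m2: 0000-0 ←essential
  m4: 000-00 ←essential
  m13: -01101 ←essential
  m19: 010011 ←essential
  m21: 010101 ←essential
  m25: 011001 ←essential
  m37: 10-101 ←essential
  m40: 1-1000,1010-0,10100-
  m41: 101-01,10100-
  m42: 1010-0 ←essential
  m45: -01101,1-1101,10-101,101-01
  m50: 110010 ←essential
  m52: 110100 ←essential
  m61: 1-1101 ←essential
Essential: -01101, 000-00, 0000-0, 00000-, 010011, 010101, 011001, 1-1101, 10-101, 1010-0, 110010, 110100
Petrick residual → 101-01
Min cover (13 terms): b'cde'f + a'b'c'e'f' + a'b'c'd'f' + a'b'c'd'e' + a'bc'd'ef + a'bc'de'f + a'bcd'e'f + acde'f + ab'de'f + ab'ce'f + ab'cd'f' + abc'd'ef' + abc'de'f'

13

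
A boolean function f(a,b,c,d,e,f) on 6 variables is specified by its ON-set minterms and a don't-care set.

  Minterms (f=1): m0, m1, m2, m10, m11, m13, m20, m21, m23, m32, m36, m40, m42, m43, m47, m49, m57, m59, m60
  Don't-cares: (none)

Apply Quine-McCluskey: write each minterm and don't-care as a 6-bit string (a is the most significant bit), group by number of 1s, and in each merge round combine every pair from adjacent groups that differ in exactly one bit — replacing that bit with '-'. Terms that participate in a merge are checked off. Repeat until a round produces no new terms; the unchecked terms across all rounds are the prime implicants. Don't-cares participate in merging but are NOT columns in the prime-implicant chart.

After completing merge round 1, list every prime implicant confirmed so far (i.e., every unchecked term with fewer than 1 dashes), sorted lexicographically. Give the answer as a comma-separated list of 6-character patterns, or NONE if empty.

001101, 111100

Round 0: 000000✓ 000001✓ 000010✓ 001010✓ 001011✓ 001101 010100✓ 010101✓ 010111✓ 100000✓ 100100✓ 101000✓ 101010✓ 101011✓ 101111✓ 110001✓ 111001✓ 111011✓ 111100
Round 1: -00000 -01010✓ -01011✓ 00-010 0000-0 00000- 00101-✓ 0101-1 01010- 1-1011 10-000 100-00 101-11 1010-0 10101-✓ 11-001 1110-1
Round 2: -0101-
PIs = {-00000, -0101-, 00-010, 0000-0, 00000-, 001101, 0101-1, 01010-, 1-1011, 10-000, 100-00, 101-11, 1010-0, 11-001, 1110-1, 111100}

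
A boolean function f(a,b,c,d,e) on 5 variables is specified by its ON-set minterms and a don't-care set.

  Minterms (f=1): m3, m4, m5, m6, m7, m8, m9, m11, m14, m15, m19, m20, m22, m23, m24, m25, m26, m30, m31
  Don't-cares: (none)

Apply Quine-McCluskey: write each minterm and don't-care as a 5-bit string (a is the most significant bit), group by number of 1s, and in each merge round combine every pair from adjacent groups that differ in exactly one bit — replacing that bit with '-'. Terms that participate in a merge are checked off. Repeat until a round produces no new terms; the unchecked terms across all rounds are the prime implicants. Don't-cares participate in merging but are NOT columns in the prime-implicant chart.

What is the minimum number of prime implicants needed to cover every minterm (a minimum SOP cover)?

Round 0: 00011✓ 00100✓ 00101✓ 00110✓ 00111✓ 01000✓ 01001✓ 01011✓ 01110✓ 01111✓ 10011✓ 10100✓ 10110✓ 10111✓ 11000✓ 11001✓ 11010✓ 11110✓ 11111✓
Round 1: -0011✓ -0100✓ -0110✓ -0111✓ -1000✓ -1001✓ -1110✓ -1111✓ 0-011✓ 0-110✓ 0-111✓ 00-11✓ 001-0✓ 001-1✓ 0010-✓ 0011-✓ 01-11✓ 010-1 0100-✓ 0111-✓ 1-110✓ 1-111✓ 10-11✓ 101-0✓ 1011-✓ 11-10 110-0 1100-✓ 1111-✓
Round 2: --110✓ --111✓ -0-11 -01-0 -011-✓ -100- -111-✓ 0--11 0-11-✓ 001-- 1-11-✓
Round 3: --11-
PIs = {--11-, -0-11, -01-0, -100-, 0--11, 001--, 010-1, 11-10, 110-0}
Coverage chart:
  m3: -0-11,0--11
  m4: -01-0,001--
  m5: 001-- ←essential
  m6: --11-,-01-0,001--
  m7: --11-,-0-11,0--11,001--
  m8: -100- ←essential
  m9: -100-,010-1
  m11: 0--11,010-1
  m14: --11- ←essential
  m15: --11-,0--11
  m19: -0-11 ←essential
  m20: -01-0 ←essential
  m22: --11-,-01-0
  m23: --11-,-0-11
  m24: -100-,110-0
  m25: -100- ←essential
  m26: 11-10,110-0
  m30: --11-,11-10
  m31: --11- ←essential
Essential: --11-, -0-11, -01-0, -100-, 001--
Petrick residual → 0--11, 11-10
Min cover (7 terms): cd + b'de + b'ce' + bc'd' + a'de + a'b'c + abde'

7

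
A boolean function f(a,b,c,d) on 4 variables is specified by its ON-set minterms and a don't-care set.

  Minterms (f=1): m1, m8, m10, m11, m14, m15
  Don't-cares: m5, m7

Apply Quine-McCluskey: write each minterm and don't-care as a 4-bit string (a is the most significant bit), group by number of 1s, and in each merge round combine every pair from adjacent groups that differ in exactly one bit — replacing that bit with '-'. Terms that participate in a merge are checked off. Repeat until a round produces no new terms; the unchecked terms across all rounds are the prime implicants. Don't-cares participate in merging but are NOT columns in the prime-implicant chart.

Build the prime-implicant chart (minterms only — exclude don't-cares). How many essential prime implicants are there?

[col 0] 0001*, 0101*, 0111*, 1000*, 1010*, 1011*, 1110*, 1111*
[col 1] -111, 0-01, 01-1, 1-10*, 1-11*, 10-0, 101-*, 111-*
[col 2] 1-1-
Prime implicants: -111, 0-01, 01-1, 1-1-, 10-0
PI chart (minterm → PIs covering it):
  1 | 0-01  (sole → essential)
  8 | 10-0  (sole → essential)
  10 | 1-1-,10-0
  11 | 1-1-  (sole → essential)
  14 | 1-1-  (sole → essential)
  15 | -111,1-1-
Essential prime implicants: 0-01, 1-1-, 10-0

3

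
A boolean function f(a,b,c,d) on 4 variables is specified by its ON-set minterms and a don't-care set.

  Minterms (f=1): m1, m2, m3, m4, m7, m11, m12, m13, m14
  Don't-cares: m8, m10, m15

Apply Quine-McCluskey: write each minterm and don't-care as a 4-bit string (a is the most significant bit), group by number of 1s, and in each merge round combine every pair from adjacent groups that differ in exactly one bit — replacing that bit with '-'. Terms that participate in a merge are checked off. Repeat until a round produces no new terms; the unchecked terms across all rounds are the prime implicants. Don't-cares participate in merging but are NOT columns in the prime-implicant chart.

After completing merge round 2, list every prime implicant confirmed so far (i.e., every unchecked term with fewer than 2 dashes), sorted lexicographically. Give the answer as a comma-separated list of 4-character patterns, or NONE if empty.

-100, 00-1

size-2^0 implicants → 0001(✓)  0010(✓)  0011(✓)  0100(✓)  0111(✓)  1000(✓)  1010(✓)  1011(✓)  1100(✓)  1101(✓)  1110(✓)  1111(✓)
size-2^1 implicants → -010(✓)  -011(✓)  -100  -111(✓)  0-11(✓)  00-1  001-(✓)  1-00(✓)  1-10(✓)  1-11(✓)  10-0(✓)  101-(✓)  11-0(✓)  11-1(✓)  110-(✓)  111-(✓)
size-2^2 implicants → --11  -01-  1--0  1-1-  11--
Unchecked terms (primes): --11, -01-, -100, 00-1, 1--0, 1-1-, 11--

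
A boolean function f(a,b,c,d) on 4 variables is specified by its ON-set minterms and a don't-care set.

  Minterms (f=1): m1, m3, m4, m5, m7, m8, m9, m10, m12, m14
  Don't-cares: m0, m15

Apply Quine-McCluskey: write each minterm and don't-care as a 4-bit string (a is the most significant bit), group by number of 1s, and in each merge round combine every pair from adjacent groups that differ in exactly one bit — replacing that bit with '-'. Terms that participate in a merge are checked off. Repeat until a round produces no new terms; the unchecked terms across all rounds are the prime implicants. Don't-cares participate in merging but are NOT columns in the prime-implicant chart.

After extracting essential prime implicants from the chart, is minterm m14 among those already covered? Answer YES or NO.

YES

Round 0: 0000✓ 0001✓ 0011✓ 0100✓ 0101✓ 0111✓ 1000✓ 1001✓ 1010✓ 1100✓ 1110✓ 1111✓
Round 1: -000✓ -001✓ -100✓ -111 0-00✓ 0-01✓ 0-11✓ 00-1✓ 000-✓ 01-1✓ 010-✓ 1-00✓ 1-10✓ 10-0✓ 100-✓ 11-0✓ 111-
Round 2: --00 -00- 0--1 0-0- 1--0
PIs = {--00, -00-, -111, 0--1, 0-0-, 1--0, 111-}
Coverage chart:
  m1: -00-,0--1,0-0-
  m3: 0--1 ←essential
  m4: --00,0-0-
  m5: 0--1,0-0-
  m7: -111,0--1
  m8: --00,-00-,1--0
  m9: -00- ←essential
  m10: 1--0 ←essential
  m12: --00,1--0
  m14: 1--0,111-
Essential: -00-, 0--1, 1--0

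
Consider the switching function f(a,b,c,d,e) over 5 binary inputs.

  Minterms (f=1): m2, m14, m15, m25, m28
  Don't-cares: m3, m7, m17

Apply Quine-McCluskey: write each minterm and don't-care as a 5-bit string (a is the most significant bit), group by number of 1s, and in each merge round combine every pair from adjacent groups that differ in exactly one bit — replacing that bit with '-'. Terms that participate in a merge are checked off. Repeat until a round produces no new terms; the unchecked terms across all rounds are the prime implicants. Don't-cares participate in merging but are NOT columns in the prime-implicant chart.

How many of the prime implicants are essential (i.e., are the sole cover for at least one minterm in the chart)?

4

size-2^0 implicants → 00010(✓)  00011(✓)  00111(✓)  01110(✓)  01111(✓)  10001(✓)  11001(✓)  11100
size-2^1 implicants → 0-111  00-11  0001-  0111-  1-001
Unchecked terms (primes): 0-111, 00-11, 0001-, 0111-, 1-001, 11100
Minterm coverage:
  m2 ⊆ 0001- [E]
  m14 ⊆ 0111- [E]
  m15 ⊆ 0-111,0111-
  m25 ⊆ 1-001 [E]
  m28 ⊆ 11100 [E]
E = {0001-, 0111-, 1-001, 11100}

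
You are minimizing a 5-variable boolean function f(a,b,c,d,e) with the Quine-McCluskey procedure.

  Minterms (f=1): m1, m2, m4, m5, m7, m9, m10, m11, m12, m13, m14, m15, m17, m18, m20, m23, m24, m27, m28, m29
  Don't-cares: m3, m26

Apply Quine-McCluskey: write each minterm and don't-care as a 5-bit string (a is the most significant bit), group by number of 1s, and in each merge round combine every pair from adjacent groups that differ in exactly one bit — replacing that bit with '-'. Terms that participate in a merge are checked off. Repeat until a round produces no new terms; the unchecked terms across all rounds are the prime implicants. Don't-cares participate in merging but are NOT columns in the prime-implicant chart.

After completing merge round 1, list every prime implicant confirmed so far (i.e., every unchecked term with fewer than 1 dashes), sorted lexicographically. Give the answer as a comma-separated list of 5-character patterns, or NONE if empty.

NONE

[col 0] 00001*, 00010*, 00011*, 00100*, 00101*, 00111*, 01001*, 01010*, 01011*, 01100*, 01101*, 01110*, 01111*, 10001*, 10010*, 10100*, 10111*, 11000*, 11010*, 11011*, 11100*, 11101*
[col 1] -0001, -0010*, -0100*, -0111, -1010*, -1011*, -1100*, -1101*, 0-001*, 0-010*, 0-011*, 0-100*, 0-101*, 0-111*, 00-01*, 00-11*, 000-1*, 0001-*, 001-1*, 0010-*, 01-01*, 01-10*, 01-11*, 010-1*, 0101-*, 011-0*, 011-1*, 0110-*, 0111-*, 1-010*, 1-100*, 11-00, 110-0, 1101-*, 1110-*
[col 2] --010, --100, -101-, -110-, 0--01*, 0--11*, 0-0-1*, 0-01-, 0-1-1*, 0-10-, 00--1*, 01--1*, 01-1-, 011--
[col 3] 0---1
Prime implicants: --010, --100, -0001, -0111, -101-, -110-, 0---1, 0-01-, 0-10-, 01-1-, 011--, 11-00, 110-0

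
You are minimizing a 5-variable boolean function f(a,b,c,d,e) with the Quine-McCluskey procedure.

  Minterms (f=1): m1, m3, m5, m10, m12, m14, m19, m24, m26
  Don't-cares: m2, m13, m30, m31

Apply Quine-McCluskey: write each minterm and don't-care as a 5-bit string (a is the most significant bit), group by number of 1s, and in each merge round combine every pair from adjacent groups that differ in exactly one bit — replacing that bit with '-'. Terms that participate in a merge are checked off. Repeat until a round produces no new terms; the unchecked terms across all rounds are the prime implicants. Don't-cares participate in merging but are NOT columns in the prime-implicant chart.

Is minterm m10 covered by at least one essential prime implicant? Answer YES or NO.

NO

[col 0] 00001*, 00010*, 00011*, 00101*, 01010*, 01100*, 01101*, 01110*, 10011*, 11000*, 11010*, 11110*, 11111*
[col 1] -0011, -1010*, -1110*, 0-010, 0-101, 00-01, 000-1, 0001-, 01-10*, 011-0, 0110-, 11-10*, 110-0, 1111-
[col 2] -1-10
Prime implicants: -0011, -1-10, 0-010, 0-101, 00-01, 000-1, 0001-, 011-0, 0110-, 110-0, 1111-
PI chart (minterm → PIs covering it):
  1 | 00-01,000-1
  3 | -0011,000-1,0001-
  5 | 0-101,00-01
  10 | -1-10,0-010
  12 | 011-0,0110-
  14 | -1-10,011-0
  19 | -0011  (sole → essential)
  24 | 110-0  (sole → essential)
  26 | -1-10,110-0
Essential prime implicants: -0011, 110-0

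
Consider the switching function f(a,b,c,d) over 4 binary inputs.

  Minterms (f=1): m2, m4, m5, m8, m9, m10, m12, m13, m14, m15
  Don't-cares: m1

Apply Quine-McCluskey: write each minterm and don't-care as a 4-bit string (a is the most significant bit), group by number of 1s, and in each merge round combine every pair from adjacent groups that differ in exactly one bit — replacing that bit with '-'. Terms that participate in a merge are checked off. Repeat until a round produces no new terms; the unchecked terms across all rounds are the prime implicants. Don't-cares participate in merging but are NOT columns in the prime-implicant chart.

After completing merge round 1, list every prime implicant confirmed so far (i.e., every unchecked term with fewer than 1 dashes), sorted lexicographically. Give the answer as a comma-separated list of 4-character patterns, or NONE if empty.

Round 0: 0001✓ 0010✓ 0100✓ 0101✓ 1000✓ 1001✓ 1010✓ 1100✓ 1101✓ 1110✓ 1111✓
Round 1: -001✓ -010 -100✓ -101✓ 0-01✓ 010-✓ 1-00✓ 1-01✓ 1-10✓ 10-0✓ 100-✓ 11-0✓ 11-1✓ 110-✓ 111-✓
Round 2: --01 -10- 1--0 1-0- 11--
PIs = {--01, -010, -10-, 1--0, 1-0-, 11--}

NONE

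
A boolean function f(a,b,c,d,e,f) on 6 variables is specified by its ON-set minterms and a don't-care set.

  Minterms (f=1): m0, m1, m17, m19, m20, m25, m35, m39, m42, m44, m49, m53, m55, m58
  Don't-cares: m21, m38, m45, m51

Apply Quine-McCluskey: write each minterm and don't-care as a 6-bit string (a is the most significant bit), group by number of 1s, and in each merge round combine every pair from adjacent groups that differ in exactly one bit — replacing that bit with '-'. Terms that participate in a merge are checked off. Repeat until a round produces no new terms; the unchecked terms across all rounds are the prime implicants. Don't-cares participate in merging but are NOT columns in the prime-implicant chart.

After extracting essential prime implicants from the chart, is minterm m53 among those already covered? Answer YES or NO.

NO

Round 0: 000000✓ 000001✓ 010001✓ 010011✓ 010100✓ 010101✓ 011001✓ 100011✓ 100110✓ 100111✓ 101010✓ 101100✓ 101101✓ 110001✓ 110011✓ 110101✓ 110111✓ 111010✓
Round 1: -10001✓ -10011✓ -10101✓ 0-0001 00000- 01-001 010-01✓ 0100-1✓ 01010- 1-0011✓ 1-0111✓ 1-1010 100-11✓ 10011- 10110- 110-01✓ 110-11✓ 1100-1✓ 1101-1✓
Round 2: -10-01 -100-1 1-0-11 110--1
PIs = {-10-01, -100-1, 0-0001, 00000-, 01-001, 01010-, 1-0-11, 1-1010, 10011-, 10110-, 110--1}
Coverage chart:
  m0: 00000- ←essential
  m1: 0-0001,00000-
  m17: -10-01,-100-1,0-0001,01-001
  m19: -100-1 ←essential
  m20: 01010- ←essential
  m25: 01-001 ←essential
  m35: 1-0-11 ←essential
  m39: 1-0-11,10011-
  m42: 1-1010 ←essential
  m44: 10110- ←essential
  m49: -10-01,-100-1,110--1
  m53: -10-01,110--1
  m55: 1-0-11,110--1
  m58: 1-1010 ←essential
Essential: -100-1, 00000-, 01-001, 01010-, 1-0-11, 1-1010, 10110-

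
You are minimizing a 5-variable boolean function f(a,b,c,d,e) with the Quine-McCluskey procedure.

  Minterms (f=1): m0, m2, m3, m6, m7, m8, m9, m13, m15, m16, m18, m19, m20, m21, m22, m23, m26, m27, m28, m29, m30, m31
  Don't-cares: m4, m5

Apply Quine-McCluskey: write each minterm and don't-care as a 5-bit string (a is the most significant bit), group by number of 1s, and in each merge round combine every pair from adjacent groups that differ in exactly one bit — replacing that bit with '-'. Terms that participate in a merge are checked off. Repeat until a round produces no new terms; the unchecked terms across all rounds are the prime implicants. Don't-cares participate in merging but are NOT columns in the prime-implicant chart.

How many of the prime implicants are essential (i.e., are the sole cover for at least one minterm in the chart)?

Round 0: 00000✓ 00010✓ 00011✓ 00100✓ 00101✓ 00110✓ 00111✓ 01000✓ 01001✓ 01101✓ 01111✓ 10000✓ 10010✓ 10011✓ 10100✓ 10101✓ 10110✓ 10111✓ 11010✓ 11011✓ 11100✓ 11101✓ 11110✓ 11111✓
Round 1: -0000✓ -0010✓ -0011✓ -0100✓ -0101✓ -0110✓ -0111✓ -1101✓ -1111✓ 0-000 0-101✓ 0-111✓ 00-00✓ 00-10✓ 00-11✓ 000-0✓ 0001-✓ 001-0✓ 001-1✓ 0010-✓ 0011-✓ 01-01 0100- 011-1✓ 1-010✓ 1-011✓ 1-100✓ 1-101✓ 1-110✓ 1-111✓ 10-00✓ 10-10✓ 10-11✓ 100-0✓ 1001-✓ 101-0✓ 101-1✓ 1010-✓ 1011-✓ 11-10✓ 11-11✓ 1101-✓ 111-0✓ 111-1✓ 1110-✓ 1111-✓
Round 2: --101✓ --111✓ -0-00✓ -0-10✓ -0-11✓ -00-0✓ -001-✓ -01-0✓ -01-1✓ -010-✓ -011-✓ -11-1✓ 0-1-1✓ 00--0✓ 00-1-✓ 001--✓ 1--10✓ 1--11✓ 1-01-✓ 1-1-0✓ 1-1-1✓ 1-10-✓ 1-11-✓ 10--0✓ 10-1-✓ 101--✓ 11-1-✓ 111--✓
Round 3: --1-1 -0--0 -0-1- -01-- 1--1- 1-1--
PIs = {--1-1, -0--0, -0-1-, -01--, 0-000, 01-01, 0100-, 1--1-, 1-1--}
Coverage chart:
  m0: -0--0,0-000
  m2: -0--0,-0-1-
  m3: -0-1- ←essential
  m6: -0--0,-0-1-,-01--
  m7: --1-1,-0-1-,-01--
  m8: 0-000,0100-
  m9: 01-01,0100-
  m13: --1-1,01-01
  m15: --1-1 ←essential
  m16: -0--0 ←essential
  m18: -0--0,-0-1-,1--1-
  m19: -0-1-,1--1-
  m20: -0--0,-01--,1-1--
  m21: --1-1,-01--,1-1--
  m22: -0--0,-0-1-,-01--,1--1-,1-1--
  m23: --1-1,-0-1-,-01--,1--1-,1-1--
  m26: 1--1- ←essential
  m27: 1--1- ←essential
  m28: 1-1-- ←essential
  m29: --1-1,1-1--
  m30: 1--1-,1-1--
  m31: --1-1,1--1-,1-1--
Essential: --1-1, -0--0, -0-1-, 1--1-, 1-1--

5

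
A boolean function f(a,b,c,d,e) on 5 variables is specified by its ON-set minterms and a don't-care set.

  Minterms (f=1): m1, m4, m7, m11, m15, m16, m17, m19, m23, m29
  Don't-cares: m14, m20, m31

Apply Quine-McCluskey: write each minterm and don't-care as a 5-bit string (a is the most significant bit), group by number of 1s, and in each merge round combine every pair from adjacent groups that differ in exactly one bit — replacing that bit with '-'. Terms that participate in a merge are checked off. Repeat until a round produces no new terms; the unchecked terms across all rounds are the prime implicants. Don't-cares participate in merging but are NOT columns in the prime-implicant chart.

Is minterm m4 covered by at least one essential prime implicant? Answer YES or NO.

YES

[col 0] 00001*, 00100*, 00111*, 01011*, 01110*, 01111*, 10000*, 10001*, 10011*, 10100*, 10111*, 11101*, 11111*
[col 1] -0001, -0100, -0111*, -1111*, 0-111*, 01-11, 0111-, 1-111*, 10-00, 10-11, 100-1, 1000-, 111-1
[col 2] --111
Prime implicants: --111, -0001, -0100, 01-11, 0111-, 10-00, 10-11, 100-1, 1000-, 111-1
PI chart (minterm → PIs covering it):
  1 | -0001  (sole → essential)
  4 | -0100  (sole → essential)
  7 | --111  (sole → essential)
  11 | 01-11  (sole → essential)
  15 | --111,01-11,0111-
  16 | 10-00,1000-
  17 | -0001,100-1,1000-
  19 | 10-11,100-1
  23 | --111,10-11
  29 | 111-1  (sole → essential)
Essential prime implicants: --111, -0001, -0100, 01-11, 111-1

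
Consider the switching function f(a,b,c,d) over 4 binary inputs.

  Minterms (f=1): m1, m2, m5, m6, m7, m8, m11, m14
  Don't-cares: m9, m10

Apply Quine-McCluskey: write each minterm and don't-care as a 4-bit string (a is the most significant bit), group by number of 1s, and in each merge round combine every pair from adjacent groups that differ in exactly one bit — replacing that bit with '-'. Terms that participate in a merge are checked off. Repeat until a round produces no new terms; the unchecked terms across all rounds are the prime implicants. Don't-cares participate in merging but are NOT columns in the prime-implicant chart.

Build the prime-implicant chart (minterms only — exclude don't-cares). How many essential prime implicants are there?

2

[col 0] 0001*, 0010*, 0101*, 0110*, 0111*, 1000*, 1001*, 1010*, 1011*, 1110*
[col 1] -001, -010*, -110*, 0-01, 0-10*, 01-1, 011-, 1-10*, 10-0*, 10-1*, 100-*, 101-*
[col 2] --10, 10--
Prime implicants: --10, -001, 0-01, 01-1, 011-, 10--
PI chart (minterm → PIs covering it):
  1 | -001,0-01
  2 | --10  (sole → essential)
  5 | 0-01,01-1
  6 | --10,011-
  7 | 01-1,011-
  8 | 10--  (sole → essential)
  11 | 10--  (sole → essential)
  14 | --10  (sole → essential)
Essential prime implicants: --10, 10--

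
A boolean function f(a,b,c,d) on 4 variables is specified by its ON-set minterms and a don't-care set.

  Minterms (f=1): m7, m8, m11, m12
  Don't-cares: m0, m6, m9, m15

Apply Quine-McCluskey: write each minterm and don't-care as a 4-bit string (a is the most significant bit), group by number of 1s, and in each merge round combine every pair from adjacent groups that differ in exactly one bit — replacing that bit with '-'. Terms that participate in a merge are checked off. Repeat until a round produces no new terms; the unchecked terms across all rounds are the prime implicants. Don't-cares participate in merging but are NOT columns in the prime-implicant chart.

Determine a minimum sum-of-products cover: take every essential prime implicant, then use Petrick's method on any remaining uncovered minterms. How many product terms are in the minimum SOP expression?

Round 0: 0000✓ 0110✓ 0111✓ 1000✓ 1001✓ 1011✓ 1100✓ 1111✓
Round 1: -000 -111 011- 1-00 1-11 10-1 100-
PIs = {-000, -111, 011-, 1-00, 1-11, 10-1, 100-}
Coverage chart:
  m7: -111,011-
  m8: -000,1-00,100-
  m11: 1-11,10-1
  m12: 1-00 ←essential
Essential: 1-00
Petrick residual → -111, 1-11
Min cover (3 terms): bcd + ac'd' + acd

3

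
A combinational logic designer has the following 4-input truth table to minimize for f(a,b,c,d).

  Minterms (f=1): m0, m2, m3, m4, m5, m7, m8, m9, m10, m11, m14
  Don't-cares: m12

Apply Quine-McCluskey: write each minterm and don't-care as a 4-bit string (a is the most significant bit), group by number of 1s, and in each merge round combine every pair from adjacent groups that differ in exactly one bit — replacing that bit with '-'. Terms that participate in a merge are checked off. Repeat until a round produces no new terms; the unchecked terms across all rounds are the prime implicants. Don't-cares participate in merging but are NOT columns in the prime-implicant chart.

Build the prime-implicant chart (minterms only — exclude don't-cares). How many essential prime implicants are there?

Round 0: 0000✓ 0010✓ 0011✓ 0100✓ 0101✓ 0111✓ 1000✓ 1001✓ 1010✓ 1011✓ 1100✓ 1110✓
Round 1: -000✓ -010✓ -011✓ -100✓ 0-00✓ 0-11 00-0✓ 001-✓ 01-1 010- 1-00✓ 1-10✓ 10-0✓ 10-1✓ 100-✓ 101-✓ 11-0✓
Round 2: --00 -0-0 -01- 1--0 10--
PIs = {--00, -0-0, -01-, 0-11, 01-1, 010-, 1--0, 10--}
Coverage chart:
  m0: --00,-0-0
  m2: -0-0,-01-
  m3: -01-,0-11
  m4: --00,010-
  m5: 01-1,010-
  m7: 0-11,01-1
  m8: --00,-0-0,1--0,10--
  m9: 10-- ←essential
  m10: -0-0,-01-,1--0,10--
  m11: -01-,10--
  m14: 1--0 ←essential
Essential: 1--0, 10--

2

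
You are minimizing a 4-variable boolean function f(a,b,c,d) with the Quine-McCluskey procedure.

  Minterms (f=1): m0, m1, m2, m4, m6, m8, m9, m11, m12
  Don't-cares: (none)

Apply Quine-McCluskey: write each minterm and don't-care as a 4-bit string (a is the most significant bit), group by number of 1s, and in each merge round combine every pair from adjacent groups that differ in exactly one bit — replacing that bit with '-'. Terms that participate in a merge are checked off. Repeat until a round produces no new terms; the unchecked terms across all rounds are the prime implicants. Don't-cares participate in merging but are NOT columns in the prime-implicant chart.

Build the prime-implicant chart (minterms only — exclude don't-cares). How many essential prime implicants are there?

4

[col 0] 0000*, 0001*, 0010*, 0100*, 0110*, 1000*, 1001*, 1011*, 1100*
[col 1] -000*, -001*, -100*, 0-00*, 0-10*, 00-0*, 000-*, 01-0*, 1-00*, 10-1, 100-*
[col 2] --00, -00-, 0--0
Prime implicants: --00, -00-, 0--0, 10-1
PI chart (minterm → PIs covering it):
  0 | --00,-00-,0--0
  1 | -00-  (sole → essential)
  2 | 0--0  (sole → essential)
  4 | --00,0--0
  6 | 0--0  (sole → essential)
  8 | --00,-00-
  9 | -00-,10-1
  11 | 10-1  (sole → essential)
  12 | --00  (sole → essential)
Essential prime implicants: --00, -00-, 0--0, 10-1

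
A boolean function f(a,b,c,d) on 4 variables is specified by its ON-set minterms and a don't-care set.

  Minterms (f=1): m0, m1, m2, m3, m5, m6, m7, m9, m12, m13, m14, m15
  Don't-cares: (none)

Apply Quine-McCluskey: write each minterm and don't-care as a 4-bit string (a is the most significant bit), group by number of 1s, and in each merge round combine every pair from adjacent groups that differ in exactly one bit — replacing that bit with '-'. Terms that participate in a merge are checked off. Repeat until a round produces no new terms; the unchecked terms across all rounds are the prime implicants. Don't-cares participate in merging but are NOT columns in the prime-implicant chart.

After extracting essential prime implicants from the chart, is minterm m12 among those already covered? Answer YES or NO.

Round 0: 0000✓ 0001✓ 0010✓ 0011✓ 0101✓ 0110✓ 0111✓ 1001✓ 1100✓ 1101✓ 1110✓ 1111✓
Round 1: -001✓ -101✓ -110✓ -111✓ 0-01✓ 0-10✓ 0-11✓ 00-0✓ 00-1✓ 000-✓ 001-✓ 01-1✓ 011-✓ 1-01✓ 11-0✓ 11-1✓ 110-✓ 111-✓
Round 2: --01 -1-1 -11- 0--1 0-1- 00-- 11--
PIs = {--01, -1-1, -11-, 0--1, 0-1-, 00--, 11--}
Coverage chart:
  m0: 00-- ←essential
  m1: --01,0--1,00--
  m2: 0-1-,00--
  m3: 0--1,0-1-,00--
  m5: --01,-1-1,0--1
  m6: -11-,0-1-
  m7: -1-1,-11-,0--1,0-1-
  m9: --01 ←essential
  m12: 11-- ←essential
  m13: --01,-1-1,11--
  m14: -11-,11--
  m15: -1-1,-11-,11--
Essential: --01, 00--, 11--

YES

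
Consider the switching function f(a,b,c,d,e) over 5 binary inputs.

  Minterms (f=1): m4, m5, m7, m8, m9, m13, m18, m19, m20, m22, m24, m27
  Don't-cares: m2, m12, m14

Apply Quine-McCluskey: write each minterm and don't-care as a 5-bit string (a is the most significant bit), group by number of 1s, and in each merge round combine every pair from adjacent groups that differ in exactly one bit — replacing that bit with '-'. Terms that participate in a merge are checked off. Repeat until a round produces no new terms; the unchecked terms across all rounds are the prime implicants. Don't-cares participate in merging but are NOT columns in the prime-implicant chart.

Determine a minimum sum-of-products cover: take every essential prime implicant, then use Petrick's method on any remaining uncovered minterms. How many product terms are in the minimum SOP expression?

6

[col 0] 00010*, 00100*, 00101*, 00111*, 01000*, 01001*, 01100*, 01101*, 01110*, 10010*, 10011*, 10100*, 10110*, 11000*, 11011*
[col 1] -0010, -0100, -1000, 0-100*, 0-101*, 001-1, 0010-*, 01-00*, 01-01*, 0100-*, 011-0, 0110-*, 1-011, 10-10, 1001-, 101-0
[col 2] 0-10-, 01-0-
Prime implicants: -0010, -0100, -1000, 0-10-, 001-1, 01-0-, 011-0, 1-011, 10-10, 1001-, 101-0
PI chart (minterm → PIs covering it):
  4 | -0100,0-10-
  5 | 0-10-,001-1
  7 | 001-1  (sole → essential)
  8 | -1000,01-0-
  9 | 01-0-  (sole → essential)
  13 | 0-10-,01-0-
  18 | -0010,10-10,1001-
  19 | 1-011,1001-
  20 | -0100,101-0
  22 | 10-10,101-0
  24 | -1000  (sole → essential)
  27 | 1-011  (sole → essential)
Essential prime implicants: -1000, 001-1, 01-0-, 1-011
Petrick residual → -0100, 10-10
Minimum SOP uses 6 PIs: b'cd'e' + bc'd'e' + a'b'ce + a'bd' + ac'de + ab'de'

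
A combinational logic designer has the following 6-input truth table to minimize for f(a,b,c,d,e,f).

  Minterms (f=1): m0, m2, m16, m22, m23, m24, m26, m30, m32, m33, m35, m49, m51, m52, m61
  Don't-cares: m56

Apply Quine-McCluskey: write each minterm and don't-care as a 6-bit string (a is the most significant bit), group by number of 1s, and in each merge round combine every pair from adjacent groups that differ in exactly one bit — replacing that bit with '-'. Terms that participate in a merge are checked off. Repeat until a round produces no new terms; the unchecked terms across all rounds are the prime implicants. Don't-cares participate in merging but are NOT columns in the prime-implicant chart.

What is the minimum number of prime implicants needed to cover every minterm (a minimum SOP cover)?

8

[col 0] 000000*, 000010*, 010000*, 010110*, 010111*, 011000*, 011010*, 011110*, 100000*, 100001*, 100011*, 110001*, 110011*, 110100, 111000*, 111101
[col 1] -00000, -11000, 0-0000, 0000-0, 01-000, 01-110, 01011-, 011-10, 0110-0, 1-0001*, 1-0011*, 1000-1*, 10000-, 1100-1*
[col 2] 1-00-1
Prime implicants: -00000, -11000, 0-0000, 0000-0, 01-000, 01-110, 01011-, 011-10, 0110-0, 1-00-1, 10000-, 110100, 111101
PI chart (minterm → PIs covering it):
  0 | -00000,0-0000,0000-0
  2 | 0000-0  (sole → essential)
  16 | 0-0000,01-000
  22 | 01-110,01011-
  23 | 01011-  (sole → essential)
  24 | -11000,01-000,0110-0
  26 | 011-10,0110-0
  30 | 01-110,011-10
  32 | -00000,10000-
  33 | 1-00-1,10000-
  35 | 1-00-1  (sole → essential)
  49 | 1-00-1  (sole → essential)
  51 | 1-00-1  (sole → essential)
  52 | 110100  (sole → essential)
  61 | 111101  (sole → essential)
Essential prime implicants: 0000-0, 01011-, 1-00-1, 110100, 111101
Petrick residual → -00000, 01-000, 011-10
Minimum SOP uses 8 PIs: b'c'd'e'f' + a'b'c'd'f' + a'bd'e'f' + a'bc'de + a'bcef' + ac'd'f + abc'de'f' + abcde'f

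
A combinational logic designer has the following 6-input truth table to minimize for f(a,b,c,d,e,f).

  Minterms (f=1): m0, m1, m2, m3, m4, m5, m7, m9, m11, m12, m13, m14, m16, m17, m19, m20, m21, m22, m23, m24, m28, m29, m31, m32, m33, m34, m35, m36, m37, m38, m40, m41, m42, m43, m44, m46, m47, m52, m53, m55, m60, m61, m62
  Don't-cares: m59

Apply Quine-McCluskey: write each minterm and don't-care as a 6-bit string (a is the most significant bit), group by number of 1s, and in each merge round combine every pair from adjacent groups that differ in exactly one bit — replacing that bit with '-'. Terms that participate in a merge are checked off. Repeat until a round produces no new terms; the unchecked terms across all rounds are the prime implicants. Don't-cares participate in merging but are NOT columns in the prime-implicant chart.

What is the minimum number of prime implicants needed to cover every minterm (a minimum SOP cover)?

Round 0: 000000✓ 000001✓ 000010✓ 000011✓ 000100✓ 000101✓ 000111✓ 001001✓ 001011✓ 001100✓ 001101✓ 001110✓ 010000✓ 010001✓ 010011✓ 010100✓ 010101✓ 010110✓ 010111✓ 011000✓ 011100✓ 011101✓ 011111✓ 100000✓ 100001✓ 100010✓ 100011✓ 100100✓ 100101✓ 100110✓ 101000✓ 101001✓ 101010✓ 101011✓ 101100✓ 101110✓ 101111✓ 110100✓ 110101✓ 110111✓ 111011✓ 111100✓ 111101✓ 111110✓
Round 1: -00000✓ -00001✓ -00010✓ -00011✓ -00100✓ -00101✓ -01001✓ -01011✓ -01100✓ -01110✓ -10100✓ -10101✓ -10111✓ -11100✓ -11101✓ 0-0000✓ 0-0001✓ 0-0011✓ 0-0100✓ 0-0101✓ 0-0111✓ 0-1100✓ 0-1101✓ 00-001✓ 00-011✓ 00-100✓ 00-101✓ 000-00✓ 000-01✓ 000-11✓ 0000-0✓ 0000-1✓ 00000-✓ 00001-✓ 0001-1✓ 00010-✓ 001-01✓ 0010-1✓ 0011-0✓ 00110-✓ 01-000✓ 01-100✓ 01-101✓ 01-111✓ 010-00✓ 010-01✓ 010-11✓ 0100-1✓ 01000-✓ 0101-0✓ 0101-1✓ 01010-✓ 01011-✓ 011-00✓ 0111-1✓ 01110-✓ 1-0100✓ 1-0101✓ 1-1011 1-1100✓ 1-1110✓ 10-000✓ 10-001✓ 10-010✓ 10-011✓ 10-100✓ 10-110✓ 100-00✓ 100-01✓ 100-10✓ 1000-0✓ 1000-1✓ 10000-✓ 10001-✓ 1001-0✓ 10010-✓ 101-00✓ 101-10✓ 101-11✓ 1010-0✓ 1010-1✓ 10100-✓ 10101-✓ 1011-0✓ 10111-✓ 11-100✓ 11-101✓ 1101-1✓ 11010-✓ 1111-0✓ 11110-✓
Round 2: --0100✓ --0101✓ --1100✓ -0-001✓ -0-011✓ -0-100✓ -00-00✓ -00-01✓ -000-0✓ -000-1✓ -0000-✓ -0001-✓ -0010-✓ -010-1✓ -011-0 -1-100✓ -1-101✓ -101-1 -1010-✓ -1110-✓ 0--100✓ 0--101✓ 0-0-00✓ 0-0-01✓ 0-0-11✓ 0-00-1✓ 0-000-✓ 0-01-1✓ 0-010-✓ 0-110-✓ 00--01 00-0-1✓ 00-10-✓ 000--1✓ 000-0-✓ 0000--✓ 01--00 01-1-1 01-10-✓ 010--1✓ 010-0-✓ 0101-- 1--100✓ 1-010-✓ 1-11-0 10--00✓ 10--10✓ 10-0-0✓ 10-0-1✓ 10-00-✓ 10-01-✓ 10-1-0✓ 100--0✓ 100-0-✓ 1000--✓ 101--0✓ 101-1- 1010--✓ 11-10-✓
Round 3: ---100 --010- -0-0-1 -00-0- -000-- -1-10- 0--10- 0-0--1 0-0-0- 10---0 10-0--
PIs = {---100, --010-, -0-0-1, -00-0-, -000--, -011-0, -1-10-, -101-1, 0--10-, 0-0--1, 0-0-0-, 00--01, 01--00, 01-1-1, 0101--, 1-1011, 1-11-0, 10---0, 10-0--, 101-1-}
Coverage chart:
  m0: -00-0-,-000--,0-0-0-
  m1: -0-0-1,-00-0-,-000--,0-0--1,0-0-0-,00--01
  m2: -000-- ←essential
  m3: -0-0-1,-000--,0-0--1
  m4: ---100,--010-,-00-0-,0--10-,0-0-0-
  m5: --010-,-00-0-,0--10-,0-0--1,0-0-0-,00--01
  m7: 0-0--1 ←essential
  m9: -0-0-1,00--01
  m11: -0-0-1 ←essential
  m12: ---100,-011-0,0--10-
  m13: 0--10-,00--01
  m14: -011-0 ←essential
  m16: 0-0-0-,01--00
  m17: 0-0--1,0-0-0-
  m19: 0-0--1 ←essential
  m20: ---100,--010-,-1-10-,0--10-,0-0-0-,01--00,0101--
  m21: --010-,-1-10-,-101-1,0--10-,0-0--1,0-0-0-,01-1-1,0101--
  m22: 0101-- ←essential
  m23: -101-1,0-0--1,01-1-1,0101--
  m24: 01--00 ←essential
  m28: ---100,-1-10-,0--10-,01--00
  m29: -1-10-,0--10-,01-1-1
  m31: 01-1-1 ←essential
  m32: -00-0-,-000--,10---0,10-0--
  m33: -0-0-1,-00-0-,-000--,10-0--
  m34: -000--,10---0,10-0--
  m35: -0-0-1,-000--,10-0--
  m36: ---100,--010-,-00-0-,10---0
  m37: --010-,-00-0-
  m38: 10---0 ←essential
  m40: 10---0,10-0--
  m41: -0-0-1,10-0--
  m42: 10---0,10-0--,101-1-
  m43: -0-0-1,1-1011,10-0--,101-1-
  m44: ---100,-011-0,1-11-0,10---0
  m46: -011-0,1-11-0,10---0,101-1-
  m47: 101-1- ←essential
  m52: ---100,--010-,-1-10-
  m53: --010-,-1-10-,-101-1
  m55: -101-1 ←essential
  m60: ---100,-1-10-,1-11-0
  m61: -1-10- ←essential
  m62: 1-11-0 ←essential
Essential: -0-0-1, -000--, -011-0, -1-10-, -101-1, 0-0--1, 01--00, 01-1-1, 0101--, 1-11-0, 10---0, 101-1-
Petrick residual → --010-, 0--10-
Min cover (14 terms): c'de' + b'd'f + b'c'd' + b'cdf' + bde' + bc'df + a'de' + a'c'f + a'be'f' + a'bdf + a'bc'd + acdf' + ab'f' + ab'ce

14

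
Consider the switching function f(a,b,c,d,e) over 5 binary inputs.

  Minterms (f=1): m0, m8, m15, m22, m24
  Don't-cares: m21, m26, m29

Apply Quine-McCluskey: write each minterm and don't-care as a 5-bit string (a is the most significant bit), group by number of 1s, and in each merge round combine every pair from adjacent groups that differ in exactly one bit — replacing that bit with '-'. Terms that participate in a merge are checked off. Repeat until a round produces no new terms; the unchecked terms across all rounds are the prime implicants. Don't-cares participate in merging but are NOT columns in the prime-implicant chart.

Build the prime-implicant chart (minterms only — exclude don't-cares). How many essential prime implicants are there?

size-2^0 implicants → 00000(✓)  01000(✓)  01111  10101(✓)  10110  11000(✓)  11010(✓)  11101(✓)
size-2^1 implicants → -1000  0-000  1-101  110-0
Unchecked terms (primes): -1000, 0-000, 01111, 1-101, 10110, 110-0
Minterm coverage:
  m0 ⊆ 0-000 [E]
  m8 ⊆ -1000,0-000
  m15 ⊆ 01111 [E]
  m22 ⊆ 10110 [E]
  m24 ⊆ -1000,110-0
E = {0-000, 01111, 10110}

3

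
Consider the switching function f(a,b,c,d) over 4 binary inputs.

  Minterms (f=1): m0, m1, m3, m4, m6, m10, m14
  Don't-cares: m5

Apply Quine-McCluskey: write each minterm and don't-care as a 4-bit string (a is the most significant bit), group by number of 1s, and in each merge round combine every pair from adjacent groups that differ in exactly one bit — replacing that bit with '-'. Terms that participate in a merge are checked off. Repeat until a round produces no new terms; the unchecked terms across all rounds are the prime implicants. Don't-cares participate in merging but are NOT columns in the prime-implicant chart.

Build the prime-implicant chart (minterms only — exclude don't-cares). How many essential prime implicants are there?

3

[col 0] 0000*, 0001*, 0011*, 0100*, 0101*, 0110*, 1010*, 1110*
[col 1] -110, 0-00*, 0-01*, 00-1, 000-*, 01-0, 010-*, 1-10
[col 2] 0-0-
Prime implicants: -110, 0-0-, 00-1, 01-0, 1-10
PI chart (minterm → PIs covering it):
  0 | 0-0-  (sole → essential)
  1 | 0-0-,00-1
  3 | 00-1  (sole → essential)
  4 | 0-0-,01-0
  6 | -110,01-0
  10 | 1-10  (sole → essential)
  14 | -110,1-10
Essential prime implicants: 0-0-, 00-1, 1-10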